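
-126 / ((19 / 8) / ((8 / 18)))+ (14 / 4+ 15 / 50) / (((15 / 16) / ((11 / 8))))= -25658 / 1425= -18.01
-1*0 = 0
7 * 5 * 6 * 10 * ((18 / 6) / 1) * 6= 37800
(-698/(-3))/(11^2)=1.92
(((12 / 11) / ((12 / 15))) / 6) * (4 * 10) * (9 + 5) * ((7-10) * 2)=-8400 / 11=-763.64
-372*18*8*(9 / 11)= -43828.36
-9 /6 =-1.50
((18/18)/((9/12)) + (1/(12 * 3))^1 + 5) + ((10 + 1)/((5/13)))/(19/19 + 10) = 1613/180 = 8.96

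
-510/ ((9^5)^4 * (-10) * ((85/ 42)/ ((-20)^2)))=1120/ 1350851717672992089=0.00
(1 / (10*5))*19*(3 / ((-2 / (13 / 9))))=-247 / 300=-0.82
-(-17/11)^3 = 4913/1331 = 3.69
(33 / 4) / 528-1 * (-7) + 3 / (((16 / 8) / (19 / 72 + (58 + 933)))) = 286831 / 192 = 1493.91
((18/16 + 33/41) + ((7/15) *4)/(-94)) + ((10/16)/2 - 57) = -25333489/462480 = -54.78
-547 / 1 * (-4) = 2188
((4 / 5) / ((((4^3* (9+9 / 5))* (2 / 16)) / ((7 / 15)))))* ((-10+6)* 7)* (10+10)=-196 / 81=-2.42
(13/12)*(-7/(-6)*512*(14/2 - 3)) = 23296/9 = 2588.44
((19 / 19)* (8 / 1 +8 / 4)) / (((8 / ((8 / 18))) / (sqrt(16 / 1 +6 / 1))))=5* sqrt(22) / 9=2.61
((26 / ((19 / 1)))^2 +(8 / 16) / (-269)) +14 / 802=147053653 / 77881418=1.89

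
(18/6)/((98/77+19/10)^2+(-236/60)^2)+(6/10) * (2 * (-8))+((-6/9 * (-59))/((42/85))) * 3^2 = 68810915107/97335455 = 706.95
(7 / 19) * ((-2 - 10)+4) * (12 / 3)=-224 / 19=-11.79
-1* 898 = -898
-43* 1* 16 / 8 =-86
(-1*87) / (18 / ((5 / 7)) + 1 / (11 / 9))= -1595 / 477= -3.34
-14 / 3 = -4.67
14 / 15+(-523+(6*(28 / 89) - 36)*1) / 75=-14451 / 2225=-6.49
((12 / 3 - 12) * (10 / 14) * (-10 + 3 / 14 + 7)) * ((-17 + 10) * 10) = -7800 / 7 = -1114.29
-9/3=-3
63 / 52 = 1.21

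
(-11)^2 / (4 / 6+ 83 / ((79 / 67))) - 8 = -9641 / 1531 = -6.30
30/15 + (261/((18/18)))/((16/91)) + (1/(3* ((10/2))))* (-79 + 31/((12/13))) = 213611/144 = 1483.41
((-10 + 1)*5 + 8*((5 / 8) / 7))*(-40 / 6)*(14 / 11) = 375.76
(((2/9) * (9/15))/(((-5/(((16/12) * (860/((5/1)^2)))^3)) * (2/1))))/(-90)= 162830336/11390625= 14.30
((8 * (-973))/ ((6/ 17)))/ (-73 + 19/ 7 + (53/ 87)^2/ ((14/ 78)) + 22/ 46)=4479335882/ 13758053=325.58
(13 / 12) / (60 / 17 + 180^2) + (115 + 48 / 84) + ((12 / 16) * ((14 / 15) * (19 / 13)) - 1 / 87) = 2033748600907 / 17444634480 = 116.58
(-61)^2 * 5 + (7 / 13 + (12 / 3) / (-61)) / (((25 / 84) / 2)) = 14756285 / 793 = 18608.18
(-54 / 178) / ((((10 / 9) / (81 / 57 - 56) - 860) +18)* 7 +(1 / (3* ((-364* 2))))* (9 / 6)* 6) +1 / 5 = 713025946499 / 3564212485255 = 0.20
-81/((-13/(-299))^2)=-42849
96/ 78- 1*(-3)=55/ 13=4.23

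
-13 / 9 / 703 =-13 / 6327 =-0.00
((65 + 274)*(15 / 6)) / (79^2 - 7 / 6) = 5085 / 37439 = 0.14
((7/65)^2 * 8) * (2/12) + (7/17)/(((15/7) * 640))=434777/27580800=0.02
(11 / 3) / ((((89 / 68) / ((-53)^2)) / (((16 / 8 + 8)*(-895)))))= -18805131400 / 267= -70431203.75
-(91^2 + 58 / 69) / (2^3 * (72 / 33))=-6285917 / 13248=-474.48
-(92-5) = -87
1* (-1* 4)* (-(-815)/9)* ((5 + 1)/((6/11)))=-35860/9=-3984.44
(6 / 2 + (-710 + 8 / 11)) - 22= -8011 / 11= -728.27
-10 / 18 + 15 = 130 / 9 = 14.44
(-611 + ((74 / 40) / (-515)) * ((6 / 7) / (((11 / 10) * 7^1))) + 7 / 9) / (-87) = 1524497819 / 217349055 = 7.01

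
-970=-970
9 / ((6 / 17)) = 51 / 2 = 25.50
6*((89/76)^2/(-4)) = -23763/11552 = -2.06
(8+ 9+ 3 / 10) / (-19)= -173 / 190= -0.91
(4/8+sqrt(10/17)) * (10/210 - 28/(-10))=299/210+299 * sqrt(170)/1785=3.61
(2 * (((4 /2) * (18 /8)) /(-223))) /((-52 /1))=9 /11596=0.00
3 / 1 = 3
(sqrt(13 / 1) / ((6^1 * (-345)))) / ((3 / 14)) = -7 * sqrt(13) / 3105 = -0.01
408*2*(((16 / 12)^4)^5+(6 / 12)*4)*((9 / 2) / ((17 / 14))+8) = 3523048865904352 / 1162261467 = 3031201.64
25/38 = 0.66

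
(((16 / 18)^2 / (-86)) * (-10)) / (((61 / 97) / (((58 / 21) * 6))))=3600640 / 1487241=2.42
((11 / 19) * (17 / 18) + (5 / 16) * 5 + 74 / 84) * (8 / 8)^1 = 57269 / 19152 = 2.99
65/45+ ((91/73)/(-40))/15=189527/131400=1.44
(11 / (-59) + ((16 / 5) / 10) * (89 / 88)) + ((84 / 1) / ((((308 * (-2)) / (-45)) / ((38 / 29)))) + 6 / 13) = 52846227 / 6116825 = 8.64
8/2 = 4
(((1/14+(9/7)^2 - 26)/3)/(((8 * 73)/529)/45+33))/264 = -484035/521519152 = -0.00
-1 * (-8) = 8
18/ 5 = 3.60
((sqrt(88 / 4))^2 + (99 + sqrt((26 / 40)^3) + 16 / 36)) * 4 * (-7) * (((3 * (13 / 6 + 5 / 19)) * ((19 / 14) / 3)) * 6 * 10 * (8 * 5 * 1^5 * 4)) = -968835200 / 9-57616 * sqrt(65) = -108112870.60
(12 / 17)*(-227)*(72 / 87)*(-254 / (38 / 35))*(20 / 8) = 726490800 / 9367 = 77558.54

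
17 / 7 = 2.43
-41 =-41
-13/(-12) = 13/12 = 1.08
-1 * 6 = -6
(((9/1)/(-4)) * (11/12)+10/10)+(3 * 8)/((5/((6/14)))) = 557/560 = 0.99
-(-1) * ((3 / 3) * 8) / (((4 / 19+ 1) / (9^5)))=8975448 / 23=390236.87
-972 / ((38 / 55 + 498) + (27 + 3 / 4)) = -213840 / 115817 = -1.85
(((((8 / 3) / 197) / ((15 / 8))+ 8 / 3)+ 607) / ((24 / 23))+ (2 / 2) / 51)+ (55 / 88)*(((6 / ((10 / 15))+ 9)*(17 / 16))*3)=17944257437 / 28935360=620.15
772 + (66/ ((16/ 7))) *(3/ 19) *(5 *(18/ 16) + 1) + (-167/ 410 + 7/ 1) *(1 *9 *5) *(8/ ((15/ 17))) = 870490597/ 249280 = 3492.02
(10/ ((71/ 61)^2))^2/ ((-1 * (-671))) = 22698100/ 279528491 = 0.08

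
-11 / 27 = -0.41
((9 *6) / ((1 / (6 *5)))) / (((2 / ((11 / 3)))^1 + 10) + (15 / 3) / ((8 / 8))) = 1980 / 19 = 104.21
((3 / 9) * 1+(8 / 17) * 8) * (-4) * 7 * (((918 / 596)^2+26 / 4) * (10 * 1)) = -11527079410 / 1132251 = -10180.67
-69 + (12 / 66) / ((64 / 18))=-12135 / 176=-68.95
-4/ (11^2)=-4/ 121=-0.03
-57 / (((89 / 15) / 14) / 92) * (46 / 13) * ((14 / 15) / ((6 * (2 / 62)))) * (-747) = 182476789488 / 1157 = 157715461.96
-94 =-94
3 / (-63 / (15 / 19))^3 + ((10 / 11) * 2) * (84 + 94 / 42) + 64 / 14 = 37584382973 / 232911063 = 161.37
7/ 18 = 0.39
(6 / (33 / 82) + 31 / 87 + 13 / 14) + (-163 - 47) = -2596613 / 13398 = -193.81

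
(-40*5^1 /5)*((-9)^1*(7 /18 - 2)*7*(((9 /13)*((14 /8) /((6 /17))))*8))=-1449420 /13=-111493.85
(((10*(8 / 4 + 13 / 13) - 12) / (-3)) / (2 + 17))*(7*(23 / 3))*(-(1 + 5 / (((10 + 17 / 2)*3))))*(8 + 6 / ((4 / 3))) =487025 / 2109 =230.93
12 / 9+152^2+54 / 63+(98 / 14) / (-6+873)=140231519 / 6069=23106.20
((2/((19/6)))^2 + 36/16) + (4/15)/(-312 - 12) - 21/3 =-7635289/1754460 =-4.35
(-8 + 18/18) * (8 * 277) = -15512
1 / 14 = 0.07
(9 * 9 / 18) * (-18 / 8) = -81 / 8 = -10.12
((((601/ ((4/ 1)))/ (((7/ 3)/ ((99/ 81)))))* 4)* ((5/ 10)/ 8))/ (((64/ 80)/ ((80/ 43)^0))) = 24.59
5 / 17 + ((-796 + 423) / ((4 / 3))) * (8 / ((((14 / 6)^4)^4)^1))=164526897300839 / 564959819683217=0.29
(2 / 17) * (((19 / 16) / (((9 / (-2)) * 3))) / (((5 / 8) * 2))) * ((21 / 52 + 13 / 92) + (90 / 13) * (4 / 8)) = -22762 / 686205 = -0.03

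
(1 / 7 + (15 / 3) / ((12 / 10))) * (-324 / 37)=-9774 / 259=-37.74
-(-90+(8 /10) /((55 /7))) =24722 /275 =89.90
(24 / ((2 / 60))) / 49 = 720 / 49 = 14.69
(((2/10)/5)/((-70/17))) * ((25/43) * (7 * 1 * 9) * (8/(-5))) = 612/1075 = 0.57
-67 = -67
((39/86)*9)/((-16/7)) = -2457/1376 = -1.79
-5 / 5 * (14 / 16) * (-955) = 6685 / 8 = 835.62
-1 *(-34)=34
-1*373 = -373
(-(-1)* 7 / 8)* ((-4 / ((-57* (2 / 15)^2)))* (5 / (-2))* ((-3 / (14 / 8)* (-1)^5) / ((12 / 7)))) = -2625 / 304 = -8.63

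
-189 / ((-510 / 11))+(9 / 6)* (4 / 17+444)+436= 188093 / 170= 1106.43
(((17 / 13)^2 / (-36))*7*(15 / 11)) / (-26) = 10115 / 580008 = 0.02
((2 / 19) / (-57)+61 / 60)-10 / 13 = 23051 / 93860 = 0.25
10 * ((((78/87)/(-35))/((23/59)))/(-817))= 3068/3814573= 0.00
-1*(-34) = 34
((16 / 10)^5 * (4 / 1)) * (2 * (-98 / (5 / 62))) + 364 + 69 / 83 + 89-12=-131628316352 / 1296875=-101496.53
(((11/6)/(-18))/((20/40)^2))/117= -11/3159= -0.00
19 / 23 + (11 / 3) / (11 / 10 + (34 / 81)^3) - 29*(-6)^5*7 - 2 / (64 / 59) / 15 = 108725099582053553 / 68877356640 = 1578531.83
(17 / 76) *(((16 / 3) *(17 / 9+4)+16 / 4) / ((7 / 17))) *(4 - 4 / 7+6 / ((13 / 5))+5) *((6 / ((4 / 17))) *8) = 4588800956 / 108927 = 42127.31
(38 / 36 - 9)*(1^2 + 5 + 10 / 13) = -484 / 9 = -53.78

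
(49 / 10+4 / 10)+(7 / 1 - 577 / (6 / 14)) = -40021 / 30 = -1334.03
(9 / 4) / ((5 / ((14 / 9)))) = 7 / 10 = 0.70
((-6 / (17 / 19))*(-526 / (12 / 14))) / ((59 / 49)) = 3427942 / 1003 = 3417.69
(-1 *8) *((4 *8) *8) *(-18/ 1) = 36864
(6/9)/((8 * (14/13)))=13/168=0.08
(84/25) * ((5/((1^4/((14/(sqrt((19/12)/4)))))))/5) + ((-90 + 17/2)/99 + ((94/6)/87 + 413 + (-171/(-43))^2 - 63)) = 4704 * sqrt(57)/475 + 1292336255/3538986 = 439.94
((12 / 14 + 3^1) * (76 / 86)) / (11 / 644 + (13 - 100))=-94392 / 2408731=-0.04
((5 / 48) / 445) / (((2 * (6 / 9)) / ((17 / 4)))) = 17 / 22784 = 0.00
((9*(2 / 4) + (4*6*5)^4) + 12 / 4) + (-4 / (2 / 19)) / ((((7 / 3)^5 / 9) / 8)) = 6970197962409 / 33614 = 207359967.94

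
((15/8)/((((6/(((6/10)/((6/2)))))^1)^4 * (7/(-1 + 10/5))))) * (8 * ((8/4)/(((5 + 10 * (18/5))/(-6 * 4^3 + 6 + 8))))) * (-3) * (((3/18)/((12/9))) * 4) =37/516600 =0.00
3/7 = 0.43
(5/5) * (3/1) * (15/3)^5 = 9375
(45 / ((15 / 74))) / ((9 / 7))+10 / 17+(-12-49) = 5725 / 51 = 112.25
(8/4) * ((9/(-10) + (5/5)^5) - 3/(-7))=37/35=1.06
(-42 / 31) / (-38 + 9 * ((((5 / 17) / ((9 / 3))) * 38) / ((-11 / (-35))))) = -3927 / 199082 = -0.02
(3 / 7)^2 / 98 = 9 / 4802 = 0.00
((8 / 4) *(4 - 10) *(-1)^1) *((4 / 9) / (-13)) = -16 / 39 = -0.41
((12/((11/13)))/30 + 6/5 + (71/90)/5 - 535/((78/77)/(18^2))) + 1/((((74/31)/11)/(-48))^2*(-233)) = -171325.84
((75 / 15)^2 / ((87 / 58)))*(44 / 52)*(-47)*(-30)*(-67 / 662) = -8659750 / 4303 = -2012.49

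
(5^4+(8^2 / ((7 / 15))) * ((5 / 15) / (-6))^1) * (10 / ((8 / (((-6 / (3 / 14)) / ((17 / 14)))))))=-907550 / 51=-17795.10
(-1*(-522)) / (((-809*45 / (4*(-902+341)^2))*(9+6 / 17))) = -413753208 / 214385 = -1929.95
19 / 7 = 2.71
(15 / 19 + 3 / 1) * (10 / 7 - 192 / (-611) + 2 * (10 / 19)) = 16355952 / 1543997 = 10.59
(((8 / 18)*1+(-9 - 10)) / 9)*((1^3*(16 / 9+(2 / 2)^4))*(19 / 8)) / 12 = -79325 / 69984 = -1.13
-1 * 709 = -709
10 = 10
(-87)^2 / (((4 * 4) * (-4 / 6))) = -22707 / 32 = -709.59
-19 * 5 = -95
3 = 3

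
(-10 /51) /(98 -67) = -10 /1581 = -0.01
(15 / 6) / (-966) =-5 / 1932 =-0.00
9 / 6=3 / 2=1.50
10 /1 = 10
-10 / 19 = -0.53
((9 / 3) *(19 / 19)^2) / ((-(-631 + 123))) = 3 / 508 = 0.01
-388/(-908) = 97/227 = 0.43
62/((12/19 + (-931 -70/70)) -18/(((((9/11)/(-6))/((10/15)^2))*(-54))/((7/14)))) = -47709/717106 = -0.07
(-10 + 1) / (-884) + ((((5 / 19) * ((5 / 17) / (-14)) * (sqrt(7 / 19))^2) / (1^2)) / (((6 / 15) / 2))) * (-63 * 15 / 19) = 184293 / 356668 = 0.52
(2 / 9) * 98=196 / 9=21.78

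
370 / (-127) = -370 / 127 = -2.91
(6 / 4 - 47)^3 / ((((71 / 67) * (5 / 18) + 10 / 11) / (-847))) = 4233675667221 / 63860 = 66296205.25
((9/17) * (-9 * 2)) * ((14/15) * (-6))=4536/85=53.36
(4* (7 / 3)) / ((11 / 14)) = 392 / 33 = 11.88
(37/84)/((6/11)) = 0.81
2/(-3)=-2/3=-0.67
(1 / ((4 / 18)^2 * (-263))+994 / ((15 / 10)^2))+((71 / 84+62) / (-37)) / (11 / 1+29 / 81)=996155064829 / 2256035040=441.55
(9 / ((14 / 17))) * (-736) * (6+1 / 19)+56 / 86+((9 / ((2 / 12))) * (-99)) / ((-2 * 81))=-278230829 / 5719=-48650.26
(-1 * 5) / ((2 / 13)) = -65 / 2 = -32.50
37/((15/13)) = 481/15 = 32.07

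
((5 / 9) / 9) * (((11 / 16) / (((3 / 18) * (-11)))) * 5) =-25 / 216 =-0.12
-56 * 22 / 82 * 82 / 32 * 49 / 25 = -3773 / 50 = -75.46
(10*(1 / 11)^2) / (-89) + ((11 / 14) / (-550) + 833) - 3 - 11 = 6173849931 / 7538300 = 819.00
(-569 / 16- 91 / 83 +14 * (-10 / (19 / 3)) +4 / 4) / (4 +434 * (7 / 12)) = -4372515 / 19466488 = -0.22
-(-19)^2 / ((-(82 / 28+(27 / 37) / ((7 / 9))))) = 186998 / 2003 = 93.36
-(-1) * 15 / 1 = 15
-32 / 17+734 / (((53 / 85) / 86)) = 91212484 / 901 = 101234.72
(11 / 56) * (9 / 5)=99 / 280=0.35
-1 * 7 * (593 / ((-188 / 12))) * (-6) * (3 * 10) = -2241540 / 47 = -47692.34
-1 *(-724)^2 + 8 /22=-5765932 /11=-524175.64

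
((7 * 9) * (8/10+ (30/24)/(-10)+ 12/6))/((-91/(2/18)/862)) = -46117/260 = -177.37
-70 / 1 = -70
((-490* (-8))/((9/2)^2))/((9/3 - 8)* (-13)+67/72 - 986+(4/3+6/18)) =-0.21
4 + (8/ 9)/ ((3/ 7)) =164/ 27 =6.07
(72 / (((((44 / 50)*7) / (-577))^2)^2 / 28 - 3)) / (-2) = 1558711674014062500 / 129892639481084423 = 12.00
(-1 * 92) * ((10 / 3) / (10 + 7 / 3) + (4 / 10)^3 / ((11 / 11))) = -142232 / 4625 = -30.75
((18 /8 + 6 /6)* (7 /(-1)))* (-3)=273 /4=68.25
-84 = -84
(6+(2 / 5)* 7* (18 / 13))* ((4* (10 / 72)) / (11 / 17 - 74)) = -0.07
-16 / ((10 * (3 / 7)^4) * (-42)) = 1372 / 1215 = 1.13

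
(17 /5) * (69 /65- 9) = -8772 /325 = -26.99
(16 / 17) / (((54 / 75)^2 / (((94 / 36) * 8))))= 470000 / 12393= 37.92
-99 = -99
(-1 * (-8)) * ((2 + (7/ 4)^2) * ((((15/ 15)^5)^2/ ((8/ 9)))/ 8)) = 729/ 128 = 5.70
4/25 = 0.16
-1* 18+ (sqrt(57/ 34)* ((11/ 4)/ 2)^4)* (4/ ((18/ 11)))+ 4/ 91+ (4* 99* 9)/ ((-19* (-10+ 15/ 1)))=-44.16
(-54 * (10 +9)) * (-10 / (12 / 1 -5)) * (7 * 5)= 51300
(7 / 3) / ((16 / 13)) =91 / 48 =1.90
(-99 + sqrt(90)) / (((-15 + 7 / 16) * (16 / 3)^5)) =0.00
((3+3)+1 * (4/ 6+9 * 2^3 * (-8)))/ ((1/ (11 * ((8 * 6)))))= -300608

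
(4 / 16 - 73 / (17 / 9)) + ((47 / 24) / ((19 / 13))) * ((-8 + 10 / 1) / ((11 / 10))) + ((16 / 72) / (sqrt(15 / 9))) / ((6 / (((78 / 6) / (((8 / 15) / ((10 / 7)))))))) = -1533227 / 42636 + 65 * sqrt(15) / 252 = -34.96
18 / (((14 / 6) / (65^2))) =228150 / 7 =32592.86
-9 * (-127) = 1143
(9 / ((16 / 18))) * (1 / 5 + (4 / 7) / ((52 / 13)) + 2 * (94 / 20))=98.65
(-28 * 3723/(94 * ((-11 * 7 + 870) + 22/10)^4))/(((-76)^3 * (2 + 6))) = 2326875/2946361893617883152384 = 0.00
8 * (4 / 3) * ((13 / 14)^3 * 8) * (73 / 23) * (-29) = -6288.65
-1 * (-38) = 38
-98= -98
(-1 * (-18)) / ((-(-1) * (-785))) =-0.02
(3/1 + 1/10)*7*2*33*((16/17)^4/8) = 58662912/417605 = 140.47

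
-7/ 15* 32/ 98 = -0.15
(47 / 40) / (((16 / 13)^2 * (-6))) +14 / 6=2.20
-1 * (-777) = 777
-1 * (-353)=353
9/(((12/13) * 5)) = 39/20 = 1.95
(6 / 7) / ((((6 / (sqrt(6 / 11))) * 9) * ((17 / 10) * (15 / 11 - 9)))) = -5 * sqrt(66) / 44982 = -0.00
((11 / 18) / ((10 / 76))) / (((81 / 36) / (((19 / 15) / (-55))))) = -1444 / 30375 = -0.05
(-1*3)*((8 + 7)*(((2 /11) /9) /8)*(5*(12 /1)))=-75 /11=-6.82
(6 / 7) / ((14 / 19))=57 / 49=1.16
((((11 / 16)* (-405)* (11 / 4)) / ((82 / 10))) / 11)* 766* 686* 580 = -424305448875 / 164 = -2587228346.80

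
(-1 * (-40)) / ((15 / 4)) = 32 / 3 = 10.67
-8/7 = -1.14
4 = 4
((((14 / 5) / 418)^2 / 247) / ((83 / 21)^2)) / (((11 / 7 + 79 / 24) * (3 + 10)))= 3630312 / 19735636055782075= 0.00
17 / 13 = 1.31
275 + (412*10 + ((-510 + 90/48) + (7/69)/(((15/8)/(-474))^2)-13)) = 142930451/13800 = 10357.28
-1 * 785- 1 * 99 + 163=-721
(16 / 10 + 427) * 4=8572 / 5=1714.40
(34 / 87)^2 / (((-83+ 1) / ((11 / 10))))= -3179 / 1551645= -0.00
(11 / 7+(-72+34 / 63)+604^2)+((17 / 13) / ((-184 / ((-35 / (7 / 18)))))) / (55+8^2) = 27482890385 / 75348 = 364746.12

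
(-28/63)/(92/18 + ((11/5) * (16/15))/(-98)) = -0.09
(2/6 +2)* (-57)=-133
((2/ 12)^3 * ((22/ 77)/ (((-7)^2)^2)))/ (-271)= -0.00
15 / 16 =0.94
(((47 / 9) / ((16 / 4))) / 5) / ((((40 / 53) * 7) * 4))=2491 / 201600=0.01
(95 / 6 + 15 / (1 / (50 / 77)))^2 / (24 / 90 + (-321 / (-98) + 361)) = 697971125 / 389046702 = 1.79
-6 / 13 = -0.46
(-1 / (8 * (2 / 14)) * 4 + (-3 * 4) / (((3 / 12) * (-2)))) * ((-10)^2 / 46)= 1025 / 23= 44.57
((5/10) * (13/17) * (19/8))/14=247/3808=0.06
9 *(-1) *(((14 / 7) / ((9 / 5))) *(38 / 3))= -380 / 3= -126.67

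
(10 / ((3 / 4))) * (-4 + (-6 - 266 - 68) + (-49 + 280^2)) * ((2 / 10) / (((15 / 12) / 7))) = 17473568 / 15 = 1164904.53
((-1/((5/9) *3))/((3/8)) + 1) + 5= 22/5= 4.40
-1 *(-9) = 9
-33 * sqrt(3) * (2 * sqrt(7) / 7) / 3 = -22 * sqrt(21) / 7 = -14.40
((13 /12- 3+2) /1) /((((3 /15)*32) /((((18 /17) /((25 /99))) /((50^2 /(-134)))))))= -19899 /6800000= -0.00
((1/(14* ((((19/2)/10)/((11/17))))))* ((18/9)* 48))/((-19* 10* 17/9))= -9504/730303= -0.01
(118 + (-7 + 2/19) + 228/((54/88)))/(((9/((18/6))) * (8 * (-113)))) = -82535/463752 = -0.18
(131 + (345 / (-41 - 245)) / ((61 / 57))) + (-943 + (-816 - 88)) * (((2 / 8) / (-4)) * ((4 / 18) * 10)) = 121340603 / 314028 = 386.40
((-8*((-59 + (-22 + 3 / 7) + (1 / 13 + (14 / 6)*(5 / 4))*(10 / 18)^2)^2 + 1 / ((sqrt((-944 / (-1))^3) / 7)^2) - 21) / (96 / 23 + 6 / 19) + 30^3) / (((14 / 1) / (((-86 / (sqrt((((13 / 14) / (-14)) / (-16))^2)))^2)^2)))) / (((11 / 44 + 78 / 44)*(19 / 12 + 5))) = 2103978458072574162092218702895339534286848 / 134584035526421994740643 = 15633194901928126301.53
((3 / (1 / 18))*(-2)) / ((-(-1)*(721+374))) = -36 / 365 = -0.10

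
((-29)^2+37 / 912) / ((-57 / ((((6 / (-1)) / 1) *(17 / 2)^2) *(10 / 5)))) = 221671381 / 17328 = 12792.67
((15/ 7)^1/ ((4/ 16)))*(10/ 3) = 200/ 7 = 28.57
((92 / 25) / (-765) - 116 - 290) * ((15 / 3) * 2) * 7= -108707788 / 3825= -28420.34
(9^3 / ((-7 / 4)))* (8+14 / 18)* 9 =-230364 / 7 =-32909.14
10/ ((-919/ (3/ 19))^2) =0.00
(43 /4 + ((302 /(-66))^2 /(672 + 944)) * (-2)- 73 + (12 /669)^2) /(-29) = 2725001996875 /1268957171592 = 2.15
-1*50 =-50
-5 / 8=-0.62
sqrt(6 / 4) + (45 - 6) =sqrt(6) / 2 + 39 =40.22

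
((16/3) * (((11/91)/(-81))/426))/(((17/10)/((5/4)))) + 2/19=160121446/1521352287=0.11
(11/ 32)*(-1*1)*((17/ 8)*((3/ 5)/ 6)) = -187/ 2560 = -0.07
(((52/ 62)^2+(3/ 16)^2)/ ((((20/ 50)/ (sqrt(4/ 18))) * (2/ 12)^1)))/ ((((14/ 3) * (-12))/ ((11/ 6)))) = -9993775 * sqrt(2)/ 82661376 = -0.17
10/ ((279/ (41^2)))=16810/ 279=60.25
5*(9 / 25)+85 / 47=848 / 235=3.61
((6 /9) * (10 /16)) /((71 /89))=445 /852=0.52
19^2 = 361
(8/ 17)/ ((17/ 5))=40/ 289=0.14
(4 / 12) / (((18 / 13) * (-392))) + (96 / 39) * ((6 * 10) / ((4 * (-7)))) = -1451689 / 275184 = -5.28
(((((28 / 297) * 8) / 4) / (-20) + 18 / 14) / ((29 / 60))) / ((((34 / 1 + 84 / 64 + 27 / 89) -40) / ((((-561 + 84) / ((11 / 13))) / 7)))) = 52066925248 / 1073427663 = 48.51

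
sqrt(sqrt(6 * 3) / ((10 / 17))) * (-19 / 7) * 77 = -209 * 2^(3 / 4) * sqrt(255) / 10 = -561.29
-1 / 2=-0.50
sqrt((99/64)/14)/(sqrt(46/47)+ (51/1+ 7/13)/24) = -9126 *sqrt(83237)/29085833+ 1842165 *sqrt(154)/116343332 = 0.11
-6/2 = -3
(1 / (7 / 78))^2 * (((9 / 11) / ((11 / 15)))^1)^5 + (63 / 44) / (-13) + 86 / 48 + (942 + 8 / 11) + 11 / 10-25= 2250634379570120729 / 1982656736500440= 1135.16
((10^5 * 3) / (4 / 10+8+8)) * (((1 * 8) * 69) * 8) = 3312000000 / 41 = 80780487.80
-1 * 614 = -614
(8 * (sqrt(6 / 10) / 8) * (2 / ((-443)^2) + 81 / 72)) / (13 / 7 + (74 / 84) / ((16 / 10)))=74182794 * sqrt(15) / 793827205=0.36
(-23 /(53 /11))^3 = -108.78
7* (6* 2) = 84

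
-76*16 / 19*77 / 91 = -704 / 13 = -54.15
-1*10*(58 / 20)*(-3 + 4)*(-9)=261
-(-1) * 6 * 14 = 84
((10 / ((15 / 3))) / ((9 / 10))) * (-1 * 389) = -7780 / 9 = -864.44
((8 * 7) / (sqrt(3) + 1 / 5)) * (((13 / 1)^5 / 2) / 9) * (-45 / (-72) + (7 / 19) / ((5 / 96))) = -15207047401 / 25308 + 76035237005 * sqrt(3) / 25308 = 4602886.29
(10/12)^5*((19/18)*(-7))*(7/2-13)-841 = -227529301/279936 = -812.79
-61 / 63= -0.97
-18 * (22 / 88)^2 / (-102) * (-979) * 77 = -226149 / 272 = -831.43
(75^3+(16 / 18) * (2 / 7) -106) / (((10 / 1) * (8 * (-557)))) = -26571463 / 2807280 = -9.47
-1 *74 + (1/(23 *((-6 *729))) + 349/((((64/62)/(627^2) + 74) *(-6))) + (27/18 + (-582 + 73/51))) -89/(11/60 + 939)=-2471166500995507834501/3778834207609202364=-653.95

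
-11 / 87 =-0.13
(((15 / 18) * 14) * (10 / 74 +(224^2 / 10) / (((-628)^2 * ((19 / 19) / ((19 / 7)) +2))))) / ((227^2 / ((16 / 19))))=3229232048 / 120542477354505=0.00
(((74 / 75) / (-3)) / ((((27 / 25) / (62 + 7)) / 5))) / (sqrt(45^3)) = -0.35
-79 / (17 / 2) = -158 / 17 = -9.29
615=615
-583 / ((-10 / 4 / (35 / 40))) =4081 / 20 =204.05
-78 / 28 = -39 / 14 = -2.79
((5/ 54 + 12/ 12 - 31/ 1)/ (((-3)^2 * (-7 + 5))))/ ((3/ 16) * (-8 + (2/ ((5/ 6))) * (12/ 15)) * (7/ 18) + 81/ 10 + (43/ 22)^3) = 0.11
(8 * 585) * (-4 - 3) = -32760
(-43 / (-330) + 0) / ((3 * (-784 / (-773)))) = 33239 / 776160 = 0.04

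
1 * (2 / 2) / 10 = 1 / 10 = 0.10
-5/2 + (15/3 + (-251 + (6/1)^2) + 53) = -319/2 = -159.50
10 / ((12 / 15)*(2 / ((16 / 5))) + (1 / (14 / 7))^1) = 10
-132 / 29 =-4.55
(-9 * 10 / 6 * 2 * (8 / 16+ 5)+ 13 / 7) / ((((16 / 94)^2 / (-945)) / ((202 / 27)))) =636976195 / 16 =39811012.19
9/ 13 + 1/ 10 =0.79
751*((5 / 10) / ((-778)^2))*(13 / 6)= 9763 / 7263408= 0.00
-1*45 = -45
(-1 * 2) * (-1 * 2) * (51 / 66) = 34 / 11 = 3.09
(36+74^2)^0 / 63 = 1 / 63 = 0.02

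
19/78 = 0.24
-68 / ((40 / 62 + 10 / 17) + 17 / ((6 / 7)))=-215016 / 66613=-3.23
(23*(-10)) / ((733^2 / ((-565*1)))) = 129950 / 537289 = 0.24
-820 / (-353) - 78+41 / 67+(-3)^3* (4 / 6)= -2201083 / 23651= -93.07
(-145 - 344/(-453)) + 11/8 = -142.87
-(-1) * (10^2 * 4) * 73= 29200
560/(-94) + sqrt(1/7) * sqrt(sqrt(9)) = -280/47 + sqrt(21)/7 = -5.30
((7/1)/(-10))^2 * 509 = 24941/100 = 249.41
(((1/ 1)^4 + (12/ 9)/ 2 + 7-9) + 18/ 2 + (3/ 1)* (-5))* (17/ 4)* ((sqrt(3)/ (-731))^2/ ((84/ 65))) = -1235/ 10561488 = -0.00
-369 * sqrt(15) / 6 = -123 * sqrt(15) / 2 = -238.19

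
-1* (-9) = 9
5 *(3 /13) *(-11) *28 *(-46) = 212520 /13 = 16347.69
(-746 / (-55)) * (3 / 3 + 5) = 81.38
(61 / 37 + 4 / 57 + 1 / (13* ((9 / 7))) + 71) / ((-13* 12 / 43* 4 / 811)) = -208753858141 / 51324624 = -4067.32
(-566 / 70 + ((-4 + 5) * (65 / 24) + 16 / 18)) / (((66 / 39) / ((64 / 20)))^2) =-15292472 / 952875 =-16.05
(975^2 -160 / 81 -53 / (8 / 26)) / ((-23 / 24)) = -615892102 / 621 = -991774.72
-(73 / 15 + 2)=-103 / 15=-6.87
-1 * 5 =-5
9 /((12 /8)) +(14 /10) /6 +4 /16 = 389 /60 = 6.48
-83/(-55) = 83/55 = 1.51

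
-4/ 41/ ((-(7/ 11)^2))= 484/ 2009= 0.24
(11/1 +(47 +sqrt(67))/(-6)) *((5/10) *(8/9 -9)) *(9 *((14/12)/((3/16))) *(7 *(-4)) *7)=3805928/27 -200312 *sqrt(67)/27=80233.47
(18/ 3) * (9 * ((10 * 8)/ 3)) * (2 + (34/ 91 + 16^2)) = 372058.02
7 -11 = -4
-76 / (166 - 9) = -76 / 157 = -0.48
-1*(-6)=6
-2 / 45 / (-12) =1 / 270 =0.00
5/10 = 1/2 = 0.50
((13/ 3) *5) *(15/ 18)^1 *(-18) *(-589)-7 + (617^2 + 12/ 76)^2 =144924426356.60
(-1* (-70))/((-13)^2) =0.41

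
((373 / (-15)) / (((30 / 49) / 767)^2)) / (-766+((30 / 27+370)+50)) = 526855744597 / 4656000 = 113156.30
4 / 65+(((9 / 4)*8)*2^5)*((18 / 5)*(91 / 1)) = 12265348 / 65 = 188697.66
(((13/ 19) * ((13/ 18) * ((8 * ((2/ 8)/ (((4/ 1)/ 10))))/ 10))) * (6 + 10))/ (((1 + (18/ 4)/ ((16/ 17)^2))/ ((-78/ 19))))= -8998912/ 3371379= -2.67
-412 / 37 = -11.14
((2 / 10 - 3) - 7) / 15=-0.65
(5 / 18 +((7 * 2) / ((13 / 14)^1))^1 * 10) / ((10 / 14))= 211.47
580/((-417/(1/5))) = -116/417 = -0.28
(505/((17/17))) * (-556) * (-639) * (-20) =-3588368400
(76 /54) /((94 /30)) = 190 /423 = 0.45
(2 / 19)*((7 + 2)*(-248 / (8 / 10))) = -5580 / 19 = -293.68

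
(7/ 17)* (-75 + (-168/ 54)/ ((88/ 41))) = -105959/ 3366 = -31.48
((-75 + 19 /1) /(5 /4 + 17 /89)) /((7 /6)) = -5696 /171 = -33.31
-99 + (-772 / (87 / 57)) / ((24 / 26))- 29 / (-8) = -447749 / 696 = -643.32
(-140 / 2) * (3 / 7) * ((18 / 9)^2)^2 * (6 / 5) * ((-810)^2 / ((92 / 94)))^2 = -258846687395387.52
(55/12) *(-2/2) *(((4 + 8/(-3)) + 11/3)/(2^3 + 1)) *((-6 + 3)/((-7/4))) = -275/63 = -4.37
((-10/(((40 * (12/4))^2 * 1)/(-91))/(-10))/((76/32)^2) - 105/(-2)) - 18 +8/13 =74156059/2111850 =35.11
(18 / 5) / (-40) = -9 / 100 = -0.09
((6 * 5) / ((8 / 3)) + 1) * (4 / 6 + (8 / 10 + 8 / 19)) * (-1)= -13181 / 570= -23.12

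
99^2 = 9801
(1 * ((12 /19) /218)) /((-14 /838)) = -2514 /14497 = -0.17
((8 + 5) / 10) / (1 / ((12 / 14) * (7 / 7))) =39 / 35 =1.11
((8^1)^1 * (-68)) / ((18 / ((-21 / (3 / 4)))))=7616 / 9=846.22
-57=-57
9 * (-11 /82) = -99 /82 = -1.21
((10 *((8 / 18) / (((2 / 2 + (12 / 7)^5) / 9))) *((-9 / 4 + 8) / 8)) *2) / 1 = 3.64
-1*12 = -12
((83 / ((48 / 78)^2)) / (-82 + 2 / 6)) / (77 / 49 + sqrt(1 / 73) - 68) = 42081 * sqrt(73) / 5051000320 + 285687909 / 7071400448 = 0.04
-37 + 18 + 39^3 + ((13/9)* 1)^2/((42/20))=100870990/1701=59300.99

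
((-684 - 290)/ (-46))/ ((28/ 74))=18019/ 322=55.96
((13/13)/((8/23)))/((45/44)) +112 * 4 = 40573/90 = 450.81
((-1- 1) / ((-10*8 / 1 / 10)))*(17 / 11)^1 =17 / 44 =0.39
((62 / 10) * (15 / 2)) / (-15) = -31 / 10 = -3.10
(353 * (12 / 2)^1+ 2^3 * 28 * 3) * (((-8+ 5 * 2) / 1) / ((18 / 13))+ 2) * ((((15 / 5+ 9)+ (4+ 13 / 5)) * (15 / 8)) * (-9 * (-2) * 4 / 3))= 8043570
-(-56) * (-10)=-560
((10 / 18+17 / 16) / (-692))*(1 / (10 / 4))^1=-233 / 249120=-0.00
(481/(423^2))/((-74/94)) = -13/3807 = -0.00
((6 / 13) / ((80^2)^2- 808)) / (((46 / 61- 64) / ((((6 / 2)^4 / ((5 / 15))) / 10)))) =-4941 / 1141259619760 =-0.00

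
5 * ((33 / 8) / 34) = 165 / 272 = 0.61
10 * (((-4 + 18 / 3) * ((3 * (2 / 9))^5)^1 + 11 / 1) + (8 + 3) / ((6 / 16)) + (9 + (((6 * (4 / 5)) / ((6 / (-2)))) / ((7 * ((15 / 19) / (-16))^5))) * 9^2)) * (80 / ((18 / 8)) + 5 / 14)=304524219699432412 / 13395375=22733534499.74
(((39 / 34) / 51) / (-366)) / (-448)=13 / 94773504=0.00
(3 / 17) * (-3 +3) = 0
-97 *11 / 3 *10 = -3556.67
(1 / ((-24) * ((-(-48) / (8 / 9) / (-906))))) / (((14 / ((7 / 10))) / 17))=2567 / 4320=0.59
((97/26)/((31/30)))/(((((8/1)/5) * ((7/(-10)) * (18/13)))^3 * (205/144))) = -256140625/376663392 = -0.68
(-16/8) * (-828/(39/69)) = 38088/13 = 2929.85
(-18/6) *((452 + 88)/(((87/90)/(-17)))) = 826200/29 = 28489.66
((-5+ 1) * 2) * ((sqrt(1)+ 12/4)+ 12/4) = -56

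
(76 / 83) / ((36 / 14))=266 / 747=0.36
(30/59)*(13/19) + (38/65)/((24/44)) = 310339/218595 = 1.42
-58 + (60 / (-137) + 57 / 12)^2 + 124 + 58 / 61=1567051445 / 18318544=85.54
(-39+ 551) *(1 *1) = 512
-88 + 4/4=-87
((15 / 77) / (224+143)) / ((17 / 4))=60 / 480403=0.00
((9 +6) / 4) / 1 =15 / 4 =3.75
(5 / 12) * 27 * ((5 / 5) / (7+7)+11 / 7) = 1035 / 56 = 18.48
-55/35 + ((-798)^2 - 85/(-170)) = 8915241/14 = 636802.93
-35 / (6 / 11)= -385 / 6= -64.17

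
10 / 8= 5 / 4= 1.25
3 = 3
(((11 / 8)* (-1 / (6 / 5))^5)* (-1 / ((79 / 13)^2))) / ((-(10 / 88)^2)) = -28117375 / 24265008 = -1.16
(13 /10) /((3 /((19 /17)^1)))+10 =5347 /510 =10.48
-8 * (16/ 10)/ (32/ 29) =-58/ 5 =-11.60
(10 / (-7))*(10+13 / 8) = -465 / 28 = -16.61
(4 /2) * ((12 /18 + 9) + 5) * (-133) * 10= -117040 /3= -39013.33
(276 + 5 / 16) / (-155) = -4421 / 2480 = -1.78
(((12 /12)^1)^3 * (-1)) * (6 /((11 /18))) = -108 /11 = -9.82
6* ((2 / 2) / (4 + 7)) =6 / 11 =0.55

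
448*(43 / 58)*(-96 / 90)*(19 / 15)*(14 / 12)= -10248448 / 19575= -523.55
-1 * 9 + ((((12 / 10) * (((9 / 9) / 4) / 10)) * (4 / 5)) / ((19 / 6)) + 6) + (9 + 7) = 30893 / 2375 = 13.01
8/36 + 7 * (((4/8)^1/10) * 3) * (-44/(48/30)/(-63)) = 49/72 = 0.68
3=3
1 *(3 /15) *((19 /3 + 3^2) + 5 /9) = 3.18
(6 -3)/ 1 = 3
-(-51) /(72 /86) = 60.92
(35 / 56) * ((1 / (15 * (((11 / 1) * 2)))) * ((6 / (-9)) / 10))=-1 / 7920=-0.00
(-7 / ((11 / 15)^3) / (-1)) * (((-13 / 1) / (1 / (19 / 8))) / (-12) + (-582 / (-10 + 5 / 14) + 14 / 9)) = 48749925 / 42592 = 1144.58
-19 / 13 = -1.46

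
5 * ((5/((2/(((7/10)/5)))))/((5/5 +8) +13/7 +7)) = 49/500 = 0.10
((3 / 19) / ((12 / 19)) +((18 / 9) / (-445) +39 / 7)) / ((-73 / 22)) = -797269 / 454790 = -1.75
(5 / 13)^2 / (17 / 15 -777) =-375 / 1966822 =-0.00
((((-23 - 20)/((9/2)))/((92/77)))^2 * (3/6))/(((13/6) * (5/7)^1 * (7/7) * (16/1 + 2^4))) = 76739047/118834560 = 0.65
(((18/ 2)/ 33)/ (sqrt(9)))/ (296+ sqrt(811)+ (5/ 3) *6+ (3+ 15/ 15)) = 310/ 1048179 - sqrt(811)/ 1048179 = 0.00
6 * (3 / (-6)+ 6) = 33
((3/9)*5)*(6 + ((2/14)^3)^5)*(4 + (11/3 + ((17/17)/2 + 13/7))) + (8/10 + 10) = 332110917866563147/2990963751264090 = 111.04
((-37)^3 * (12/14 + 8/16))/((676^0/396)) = -190556586/7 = -27222369.43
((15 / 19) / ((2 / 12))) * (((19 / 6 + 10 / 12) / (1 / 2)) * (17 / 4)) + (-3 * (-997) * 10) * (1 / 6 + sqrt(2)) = 47445.18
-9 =-9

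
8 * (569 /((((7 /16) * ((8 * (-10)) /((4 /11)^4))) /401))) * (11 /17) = -467290112 /791945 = -590.05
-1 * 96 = -96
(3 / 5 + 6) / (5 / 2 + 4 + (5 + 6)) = 66 / 175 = 0.38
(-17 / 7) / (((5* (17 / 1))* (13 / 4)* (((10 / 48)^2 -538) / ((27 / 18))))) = 3456 / 140987665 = 0.00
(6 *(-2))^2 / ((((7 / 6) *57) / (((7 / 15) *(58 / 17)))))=5568 / 1615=3.45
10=10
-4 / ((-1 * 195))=4 / 195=0.02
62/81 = 0.77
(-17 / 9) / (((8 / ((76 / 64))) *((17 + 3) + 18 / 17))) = -5491 / 412416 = -0.01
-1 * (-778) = 778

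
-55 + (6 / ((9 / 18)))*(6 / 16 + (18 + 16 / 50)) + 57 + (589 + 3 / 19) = 774723 / 950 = 815.50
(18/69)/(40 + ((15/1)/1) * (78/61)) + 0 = 183/41515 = 0.00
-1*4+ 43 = 39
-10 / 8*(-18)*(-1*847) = -38115 / 2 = -19057.50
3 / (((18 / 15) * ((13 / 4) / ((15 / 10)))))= 1.15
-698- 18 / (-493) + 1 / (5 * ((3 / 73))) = -5125451 / 7395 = -693.10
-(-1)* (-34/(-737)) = 34/737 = 0.05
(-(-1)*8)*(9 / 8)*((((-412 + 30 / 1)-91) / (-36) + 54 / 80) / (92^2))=4973 / 338560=0.01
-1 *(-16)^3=4096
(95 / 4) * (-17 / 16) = -1615 / 64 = -25.23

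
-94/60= -47/30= -1.57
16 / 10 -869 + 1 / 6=-26017 / 30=-867.23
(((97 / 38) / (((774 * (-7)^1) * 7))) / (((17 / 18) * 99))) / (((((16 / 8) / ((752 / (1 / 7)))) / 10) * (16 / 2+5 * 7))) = -182360 / 413878311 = -0.00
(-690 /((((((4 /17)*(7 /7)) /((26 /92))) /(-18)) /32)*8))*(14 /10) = 83538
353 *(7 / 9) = 2471 / 9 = 274.56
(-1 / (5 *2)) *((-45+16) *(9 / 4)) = 261 / 40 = 6.52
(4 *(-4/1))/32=-1/2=-0.50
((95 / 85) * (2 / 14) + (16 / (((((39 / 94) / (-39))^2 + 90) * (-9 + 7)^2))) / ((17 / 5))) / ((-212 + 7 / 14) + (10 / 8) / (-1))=-0.00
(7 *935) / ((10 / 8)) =5236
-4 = -4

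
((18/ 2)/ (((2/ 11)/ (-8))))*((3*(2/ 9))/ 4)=-66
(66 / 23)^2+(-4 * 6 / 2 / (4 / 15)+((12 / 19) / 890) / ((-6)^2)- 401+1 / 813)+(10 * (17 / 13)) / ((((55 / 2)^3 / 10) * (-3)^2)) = -165261686954780747 / 377513500851630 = -437.76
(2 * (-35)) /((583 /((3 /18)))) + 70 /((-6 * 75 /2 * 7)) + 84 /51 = 705833 /445995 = 1.58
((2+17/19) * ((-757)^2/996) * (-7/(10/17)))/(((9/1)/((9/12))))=-750121141/454176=-1651.61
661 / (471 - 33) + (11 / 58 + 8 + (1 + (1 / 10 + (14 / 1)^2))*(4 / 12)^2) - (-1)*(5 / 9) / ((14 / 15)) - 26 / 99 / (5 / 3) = 15666689 / 489027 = 32.04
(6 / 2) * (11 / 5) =33 / 5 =6.60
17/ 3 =5.67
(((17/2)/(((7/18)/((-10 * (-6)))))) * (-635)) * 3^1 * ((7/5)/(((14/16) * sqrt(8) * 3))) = -2331720 * sqrt(2)/7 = -471078.58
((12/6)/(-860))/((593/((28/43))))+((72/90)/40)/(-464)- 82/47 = -2085954383399/1195576712800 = -1.74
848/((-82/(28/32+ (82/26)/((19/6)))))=-195941/10127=-19.35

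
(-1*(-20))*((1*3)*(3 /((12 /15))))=225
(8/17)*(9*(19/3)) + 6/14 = 3243/119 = 27.25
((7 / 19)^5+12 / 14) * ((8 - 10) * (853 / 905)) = -25546058558 / 15686087165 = -1.63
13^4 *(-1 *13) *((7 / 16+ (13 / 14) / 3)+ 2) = -1019950.71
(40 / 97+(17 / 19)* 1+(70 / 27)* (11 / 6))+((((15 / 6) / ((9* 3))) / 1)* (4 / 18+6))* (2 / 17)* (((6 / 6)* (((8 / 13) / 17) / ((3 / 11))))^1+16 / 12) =3454630108 / 560856231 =6.16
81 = 81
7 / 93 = 0.08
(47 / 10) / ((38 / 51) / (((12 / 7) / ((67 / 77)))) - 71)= -79101 / 1188565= -0.07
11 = 11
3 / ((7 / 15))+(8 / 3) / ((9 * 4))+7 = 2552 / 189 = 13.50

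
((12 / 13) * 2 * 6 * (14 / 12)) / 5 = 168 / 65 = 2.58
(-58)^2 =3364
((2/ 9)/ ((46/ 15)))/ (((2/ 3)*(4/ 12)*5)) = 3/ 46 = 0.07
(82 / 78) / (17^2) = 41 / 11271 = 0.00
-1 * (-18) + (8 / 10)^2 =18.64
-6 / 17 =-0.35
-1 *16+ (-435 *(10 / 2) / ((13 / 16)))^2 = 1211037296 / 169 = 7165901.16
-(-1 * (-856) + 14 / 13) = -11142 / 13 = -857.08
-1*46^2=-2116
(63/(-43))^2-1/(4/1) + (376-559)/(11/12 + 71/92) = -183510293/1723268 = -106.49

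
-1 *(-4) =4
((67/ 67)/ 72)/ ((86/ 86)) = 1/ 72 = 0.01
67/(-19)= -67/19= -3.53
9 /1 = 9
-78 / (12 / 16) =-104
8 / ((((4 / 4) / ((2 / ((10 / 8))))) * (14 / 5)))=32 / 7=4.57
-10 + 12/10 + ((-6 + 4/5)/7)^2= -10104/1225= -8.25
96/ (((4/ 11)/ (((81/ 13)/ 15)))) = 7128/ 65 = 109.66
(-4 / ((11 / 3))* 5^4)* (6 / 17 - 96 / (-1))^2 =-20122830000 / 3179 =-6329924.50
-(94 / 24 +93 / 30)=-7.02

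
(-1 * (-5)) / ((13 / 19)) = 7.31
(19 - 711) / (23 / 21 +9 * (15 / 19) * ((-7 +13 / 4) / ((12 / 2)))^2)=-17670912 / 98843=-178.78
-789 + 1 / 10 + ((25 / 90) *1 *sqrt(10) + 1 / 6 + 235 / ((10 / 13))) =-14497 / 30 + 5 *sqrt(10) / 18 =-482.35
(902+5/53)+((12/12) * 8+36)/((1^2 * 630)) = 902.16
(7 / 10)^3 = 343 / 1000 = 0.34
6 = 6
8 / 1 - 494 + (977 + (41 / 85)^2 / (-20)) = 70947819 / 144500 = 490.99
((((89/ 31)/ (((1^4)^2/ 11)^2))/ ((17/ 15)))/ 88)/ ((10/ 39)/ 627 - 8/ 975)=-8977307625/ 20093456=-446.78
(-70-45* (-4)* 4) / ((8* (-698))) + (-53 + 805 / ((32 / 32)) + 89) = 2347747 / 2792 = 840.88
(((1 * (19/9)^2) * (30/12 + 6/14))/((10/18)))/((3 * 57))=779/5670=0.14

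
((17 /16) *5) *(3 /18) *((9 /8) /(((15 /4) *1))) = 17 /64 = 0.27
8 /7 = 1.14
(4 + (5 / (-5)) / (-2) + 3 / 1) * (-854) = -6405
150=150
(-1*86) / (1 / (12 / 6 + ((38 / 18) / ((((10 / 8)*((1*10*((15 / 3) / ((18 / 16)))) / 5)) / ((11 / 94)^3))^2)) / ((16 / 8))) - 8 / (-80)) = -23731520728852160660 / 165568747756376931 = -143.33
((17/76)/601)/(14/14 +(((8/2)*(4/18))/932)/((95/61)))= 178245/479206148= 0.00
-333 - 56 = -389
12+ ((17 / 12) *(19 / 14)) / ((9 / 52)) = 23.11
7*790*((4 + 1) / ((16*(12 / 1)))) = 13825 / 96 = 144.01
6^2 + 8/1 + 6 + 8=58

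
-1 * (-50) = 50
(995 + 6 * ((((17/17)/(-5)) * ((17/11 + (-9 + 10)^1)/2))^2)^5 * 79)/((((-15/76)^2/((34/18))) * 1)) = 24747214228790363553957808/512922703291259765625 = 48247.45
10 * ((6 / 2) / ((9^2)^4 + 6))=10 / 14348909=0.00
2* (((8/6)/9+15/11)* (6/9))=1796/891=2.02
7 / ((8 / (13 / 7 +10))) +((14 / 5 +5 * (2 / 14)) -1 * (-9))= 6409 / 280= 22.89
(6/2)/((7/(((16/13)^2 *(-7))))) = -768/169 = -4.54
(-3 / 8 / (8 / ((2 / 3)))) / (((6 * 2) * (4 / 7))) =-7 / 1536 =-0.00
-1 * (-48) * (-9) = -432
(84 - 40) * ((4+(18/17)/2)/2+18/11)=2918/17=171.65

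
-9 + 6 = -3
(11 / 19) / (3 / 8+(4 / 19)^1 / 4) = 88 / 65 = 1.35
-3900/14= -1950/7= -278.57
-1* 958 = -958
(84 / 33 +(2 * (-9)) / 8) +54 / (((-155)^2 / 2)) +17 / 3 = 18921931 / 3171300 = 5.97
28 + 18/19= 550/19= 28.95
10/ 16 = 5/ 8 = 0.62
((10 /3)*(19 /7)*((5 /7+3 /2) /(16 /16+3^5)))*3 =2945 /11956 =0.25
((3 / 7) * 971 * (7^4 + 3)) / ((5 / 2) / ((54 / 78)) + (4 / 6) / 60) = 315128340 / 1141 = 276186.10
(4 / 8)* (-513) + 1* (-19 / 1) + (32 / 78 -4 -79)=-27931 / 78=-358.09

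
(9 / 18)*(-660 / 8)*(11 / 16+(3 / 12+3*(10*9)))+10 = -714635 / 64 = -11166.17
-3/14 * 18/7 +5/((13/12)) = 2589/637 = 4.06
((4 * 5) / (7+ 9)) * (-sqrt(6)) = -5 * sqrt(6) / 4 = -3.06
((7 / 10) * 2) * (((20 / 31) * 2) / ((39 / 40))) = 2240 / 1209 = 1.85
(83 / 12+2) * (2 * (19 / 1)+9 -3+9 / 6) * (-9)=-29211 / 8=-3651.38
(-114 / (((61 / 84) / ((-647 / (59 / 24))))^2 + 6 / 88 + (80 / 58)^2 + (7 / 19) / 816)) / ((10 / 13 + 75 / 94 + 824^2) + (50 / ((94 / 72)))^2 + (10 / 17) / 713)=-134484406857705537268187295744 / 1582255734250923818185804848197939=-0.00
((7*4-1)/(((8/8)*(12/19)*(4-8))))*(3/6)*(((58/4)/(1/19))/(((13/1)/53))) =-4993713/832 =-6002.06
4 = 4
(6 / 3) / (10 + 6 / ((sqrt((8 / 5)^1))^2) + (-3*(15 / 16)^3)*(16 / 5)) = 512 / 1495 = 0.34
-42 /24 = -7 /4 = -1.75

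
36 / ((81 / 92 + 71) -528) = -0.08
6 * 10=60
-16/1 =-16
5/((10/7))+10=13.50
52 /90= 26 /45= 0.58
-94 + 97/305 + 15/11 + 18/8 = -1208717/13420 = -90.07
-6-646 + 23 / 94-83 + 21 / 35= -345053 / 470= -734.16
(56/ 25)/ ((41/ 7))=392/ 1025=0.38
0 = 0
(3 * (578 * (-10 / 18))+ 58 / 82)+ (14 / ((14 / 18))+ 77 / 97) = -11260862 / 11931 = -943.83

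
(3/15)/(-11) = -1/55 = -0.02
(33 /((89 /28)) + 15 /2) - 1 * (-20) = 6743 /178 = 37.88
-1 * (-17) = 17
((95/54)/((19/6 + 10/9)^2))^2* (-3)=-974700/35153041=-0.03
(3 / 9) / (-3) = -1 / 9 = -0.11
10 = 10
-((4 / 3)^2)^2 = -256 / 81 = -3.16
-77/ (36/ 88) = -1694/ 9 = -188.22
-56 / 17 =-3.29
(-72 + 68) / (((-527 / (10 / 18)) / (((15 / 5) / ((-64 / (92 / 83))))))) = -115 / 524892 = -0.00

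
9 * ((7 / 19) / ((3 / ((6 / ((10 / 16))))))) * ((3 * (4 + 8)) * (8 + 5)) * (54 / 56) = 454896 / 95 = 4788.38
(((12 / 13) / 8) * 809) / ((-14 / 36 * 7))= -21843 / 637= -34.29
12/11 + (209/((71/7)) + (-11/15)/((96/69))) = 7936007/374880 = 21.17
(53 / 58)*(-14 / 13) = -371 / 377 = -0.98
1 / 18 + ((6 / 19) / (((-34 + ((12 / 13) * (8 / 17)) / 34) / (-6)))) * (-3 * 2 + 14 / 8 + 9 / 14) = -11122316 / 76422465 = -0.15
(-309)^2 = 95481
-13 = -13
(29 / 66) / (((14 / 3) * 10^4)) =0.00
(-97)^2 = 9409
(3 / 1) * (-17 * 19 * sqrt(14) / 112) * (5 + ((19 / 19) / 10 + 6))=-107559 * sqrt(14) / 1120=-359.33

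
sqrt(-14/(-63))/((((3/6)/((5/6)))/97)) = 485 *sqrt(2)/9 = 76.21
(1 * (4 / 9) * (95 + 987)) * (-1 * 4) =-17312 / 9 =-1923.56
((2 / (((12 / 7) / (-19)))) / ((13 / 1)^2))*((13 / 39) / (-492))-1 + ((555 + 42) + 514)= 1661297173 / 1496664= 1110.00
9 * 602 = 5418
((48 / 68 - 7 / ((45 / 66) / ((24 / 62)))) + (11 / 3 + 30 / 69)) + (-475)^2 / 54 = 13676729711 / 3272670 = 4179.07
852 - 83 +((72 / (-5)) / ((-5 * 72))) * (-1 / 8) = 153799 / 200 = 769.00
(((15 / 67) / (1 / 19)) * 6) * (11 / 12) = 3135 / 134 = 23.40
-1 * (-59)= 59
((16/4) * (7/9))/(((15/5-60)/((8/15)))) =-224/7695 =-0.03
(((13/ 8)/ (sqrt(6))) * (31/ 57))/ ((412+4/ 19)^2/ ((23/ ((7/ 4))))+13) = 176111 * sqrt(6)/ 15473279664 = 0.00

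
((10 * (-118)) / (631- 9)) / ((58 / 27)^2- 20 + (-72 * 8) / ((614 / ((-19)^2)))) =66021885 / 12321195512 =0.01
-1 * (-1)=1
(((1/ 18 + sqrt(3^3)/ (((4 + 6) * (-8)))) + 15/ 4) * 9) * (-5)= -685/ 4 + 27 * sqrt(3)/ 16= -168.33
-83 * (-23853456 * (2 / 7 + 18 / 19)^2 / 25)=53249691863808 / 442225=120413119.71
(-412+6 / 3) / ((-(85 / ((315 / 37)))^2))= 1627290 / 395641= 4.11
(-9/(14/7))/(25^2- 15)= -9/1220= -0.01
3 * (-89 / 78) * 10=-445 / 13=-34.23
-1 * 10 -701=-711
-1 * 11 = -11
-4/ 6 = -2/ 3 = -0.67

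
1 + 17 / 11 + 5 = 83 / 11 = 7.55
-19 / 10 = -1.90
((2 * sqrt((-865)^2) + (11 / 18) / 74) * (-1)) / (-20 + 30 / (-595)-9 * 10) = 274220149 / 17443872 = 15.72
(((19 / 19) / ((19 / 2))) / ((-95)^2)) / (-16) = -1 / 1371800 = -0.00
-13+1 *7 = -6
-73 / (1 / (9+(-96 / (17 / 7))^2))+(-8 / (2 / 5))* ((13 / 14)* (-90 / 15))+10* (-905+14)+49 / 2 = -123499.00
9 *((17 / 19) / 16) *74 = 5661 / 152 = 37.24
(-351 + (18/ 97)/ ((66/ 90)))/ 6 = -124749/ 2134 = -58.46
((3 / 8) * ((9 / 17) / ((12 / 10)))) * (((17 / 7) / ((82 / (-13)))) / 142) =-585 / 1304128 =-0.00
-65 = -65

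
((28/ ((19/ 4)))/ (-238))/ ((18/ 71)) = -0.10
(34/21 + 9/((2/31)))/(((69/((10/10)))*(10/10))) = 5927/2898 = 2.05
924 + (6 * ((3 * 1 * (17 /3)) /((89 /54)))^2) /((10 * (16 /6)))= 75086169 /79210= 947.94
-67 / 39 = -1.72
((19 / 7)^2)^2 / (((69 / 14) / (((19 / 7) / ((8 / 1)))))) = 2476099 / 662676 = 3.74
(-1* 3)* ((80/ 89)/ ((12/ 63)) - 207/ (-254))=-375309/ 22606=-16.60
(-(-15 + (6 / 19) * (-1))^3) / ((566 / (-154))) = -1897447167 / 1941097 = -977.51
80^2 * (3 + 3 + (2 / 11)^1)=435200 / 11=39563.64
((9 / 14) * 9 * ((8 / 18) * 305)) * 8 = 43920 / 7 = 6274.29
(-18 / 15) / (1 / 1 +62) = -2 / 105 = -0.02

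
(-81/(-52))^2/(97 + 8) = 2187/94640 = 0.02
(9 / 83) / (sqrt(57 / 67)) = 3*sqrt(3819) / 1577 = 0.12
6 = 6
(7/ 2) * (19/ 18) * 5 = 665/ 36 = 18.47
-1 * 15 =-15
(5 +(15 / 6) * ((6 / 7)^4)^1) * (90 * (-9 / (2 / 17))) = -104961825 / 2401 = -43715.88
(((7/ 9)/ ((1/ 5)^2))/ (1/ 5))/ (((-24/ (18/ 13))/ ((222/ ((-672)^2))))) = -4625/ 1677312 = -0.00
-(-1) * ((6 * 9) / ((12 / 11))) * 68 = 3366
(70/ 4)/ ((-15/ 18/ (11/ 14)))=-16.50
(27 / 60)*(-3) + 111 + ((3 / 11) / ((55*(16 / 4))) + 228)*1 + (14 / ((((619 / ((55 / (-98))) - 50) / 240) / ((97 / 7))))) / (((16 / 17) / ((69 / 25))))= 4205232309 / 19182130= 219.23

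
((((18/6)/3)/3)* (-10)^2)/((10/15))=50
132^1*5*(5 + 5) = 6600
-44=-44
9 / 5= 1.80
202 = 202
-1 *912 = -912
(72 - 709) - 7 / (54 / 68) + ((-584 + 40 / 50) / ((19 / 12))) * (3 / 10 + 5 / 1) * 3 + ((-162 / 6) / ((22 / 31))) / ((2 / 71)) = -4431439007 / 564300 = -7852.98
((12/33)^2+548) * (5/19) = 331620/2299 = 144.25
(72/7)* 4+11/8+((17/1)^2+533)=48413/56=864.52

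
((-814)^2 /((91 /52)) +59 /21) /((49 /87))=230585119 /343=672259.82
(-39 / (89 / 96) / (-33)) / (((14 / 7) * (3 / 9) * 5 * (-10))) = -0.04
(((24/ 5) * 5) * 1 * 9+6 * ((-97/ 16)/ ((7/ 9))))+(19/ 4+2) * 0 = 169.23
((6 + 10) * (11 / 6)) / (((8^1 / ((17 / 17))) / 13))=143 / 3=47.67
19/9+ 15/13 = 3.26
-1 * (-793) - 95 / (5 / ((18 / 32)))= 12517 / 16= 782.31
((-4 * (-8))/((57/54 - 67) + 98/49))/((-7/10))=5760/8057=0.71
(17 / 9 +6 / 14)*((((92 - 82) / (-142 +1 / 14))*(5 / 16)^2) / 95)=-1825 / 10872864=-0.00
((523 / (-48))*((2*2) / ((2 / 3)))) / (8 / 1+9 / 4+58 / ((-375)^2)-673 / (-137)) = -10075921875 / 2336969818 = -4.31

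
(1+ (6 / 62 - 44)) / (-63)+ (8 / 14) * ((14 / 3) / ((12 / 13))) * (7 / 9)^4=3181796 / 1830519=1.74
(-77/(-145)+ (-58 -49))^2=238331844/21025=11335.64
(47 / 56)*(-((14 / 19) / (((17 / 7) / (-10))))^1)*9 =14805 / 646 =22.92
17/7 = 2.43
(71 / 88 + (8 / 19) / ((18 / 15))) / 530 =5807 / 2658480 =0.00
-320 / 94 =-160 / 47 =-3.40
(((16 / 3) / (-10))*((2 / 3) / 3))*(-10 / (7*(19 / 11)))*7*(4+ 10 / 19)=30272 / 9747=3.11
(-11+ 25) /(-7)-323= -325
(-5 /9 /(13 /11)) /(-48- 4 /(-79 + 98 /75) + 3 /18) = 640970 /65151411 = 0.01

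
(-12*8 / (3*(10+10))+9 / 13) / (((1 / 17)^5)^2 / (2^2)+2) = -475774560505964 / 1048316828233545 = -0.45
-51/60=-17/20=-0.85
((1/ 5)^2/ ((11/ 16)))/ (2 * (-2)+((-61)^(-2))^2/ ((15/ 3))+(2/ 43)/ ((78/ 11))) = -23219475357/ 1593721195715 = -0.01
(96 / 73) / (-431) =-96 / 31463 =-0.00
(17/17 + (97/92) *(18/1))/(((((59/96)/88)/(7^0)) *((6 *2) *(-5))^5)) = -10109/2747925000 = -0.00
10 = 10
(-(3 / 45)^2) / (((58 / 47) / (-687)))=10763 / 4350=2.47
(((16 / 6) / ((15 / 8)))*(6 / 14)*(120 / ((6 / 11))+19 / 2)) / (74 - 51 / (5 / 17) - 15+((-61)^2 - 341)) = 612 / 14287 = 0.04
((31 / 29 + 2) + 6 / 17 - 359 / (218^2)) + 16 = 19.41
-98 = -98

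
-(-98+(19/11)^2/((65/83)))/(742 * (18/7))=740807/15006420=0.05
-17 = -17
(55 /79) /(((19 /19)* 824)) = 55 /65096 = 0.00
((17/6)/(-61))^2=0.00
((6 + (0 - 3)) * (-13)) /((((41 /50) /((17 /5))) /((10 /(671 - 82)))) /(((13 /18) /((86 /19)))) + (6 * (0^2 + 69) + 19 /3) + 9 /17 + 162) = -38025 /655093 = -0.06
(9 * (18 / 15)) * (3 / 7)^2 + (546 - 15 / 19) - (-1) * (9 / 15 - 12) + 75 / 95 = 131463 / 245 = 536.58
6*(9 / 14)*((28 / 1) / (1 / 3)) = 324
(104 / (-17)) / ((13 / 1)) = -8 / 17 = -0.47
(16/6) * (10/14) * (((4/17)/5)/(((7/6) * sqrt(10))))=32 * sqrt(10)/4165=0.02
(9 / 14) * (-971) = -624.21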